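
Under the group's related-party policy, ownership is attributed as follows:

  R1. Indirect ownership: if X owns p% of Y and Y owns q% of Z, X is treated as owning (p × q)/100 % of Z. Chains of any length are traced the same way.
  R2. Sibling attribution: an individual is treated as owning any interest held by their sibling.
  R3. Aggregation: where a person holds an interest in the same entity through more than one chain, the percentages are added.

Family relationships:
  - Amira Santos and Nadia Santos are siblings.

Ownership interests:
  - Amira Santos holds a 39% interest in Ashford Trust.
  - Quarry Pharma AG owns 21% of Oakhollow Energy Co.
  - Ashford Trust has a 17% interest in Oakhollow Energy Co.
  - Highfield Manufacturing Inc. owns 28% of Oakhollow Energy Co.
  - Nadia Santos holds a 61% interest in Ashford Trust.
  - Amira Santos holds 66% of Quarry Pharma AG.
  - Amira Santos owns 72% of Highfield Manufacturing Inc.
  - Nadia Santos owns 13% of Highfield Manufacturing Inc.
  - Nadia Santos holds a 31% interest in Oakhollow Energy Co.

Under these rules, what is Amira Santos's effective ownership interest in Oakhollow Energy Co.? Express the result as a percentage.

By sibling attribution (R2), Amira Santos is treated as also owning Nadia Santos's interest in Ashford Trust, giving 39% + 61% = 100%.
By sibling attribution (R2), Amira Santos is treated as also owning Nadia Santos's interest in Highfield Manufacturing Inc, giving 72% + 13% = 85%.
By sibling attribution (R2), Amira Santos is treated as owning Nadia Santos's 31% interest in Oakhollow Energy Co.
Chain via Ashford Trust (R1): 100% × 17% = 17% of Oakhollow Energy Co.
Chain via Highfield Manufacturing Inc. (R1): 85% × 28% = 23.8% of Oakhollow Energy Co.
Chain via Quarry Pharma AG (R1): 66% × 21% = 13.86% of Oakhollow Energy Co.
Direct interest in Oakhollow Energy Co: 31%.
Aggregating (R3): 17% + 23.8% + 13.86% + 31% = 85.66%.

85.66%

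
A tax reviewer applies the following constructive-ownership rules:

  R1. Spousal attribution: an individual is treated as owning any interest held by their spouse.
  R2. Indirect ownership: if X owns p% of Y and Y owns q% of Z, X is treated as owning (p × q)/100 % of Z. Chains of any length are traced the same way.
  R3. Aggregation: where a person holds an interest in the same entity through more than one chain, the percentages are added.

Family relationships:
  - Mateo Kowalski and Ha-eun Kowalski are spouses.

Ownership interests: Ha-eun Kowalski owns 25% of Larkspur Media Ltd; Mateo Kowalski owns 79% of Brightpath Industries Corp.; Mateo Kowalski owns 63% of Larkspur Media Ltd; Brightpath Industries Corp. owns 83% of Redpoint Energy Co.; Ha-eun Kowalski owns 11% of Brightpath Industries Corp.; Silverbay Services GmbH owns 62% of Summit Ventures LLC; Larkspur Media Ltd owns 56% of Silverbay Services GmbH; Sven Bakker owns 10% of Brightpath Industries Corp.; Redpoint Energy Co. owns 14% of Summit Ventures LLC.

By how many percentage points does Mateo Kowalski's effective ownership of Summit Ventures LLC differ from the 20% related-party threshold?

21.0116

By spousal attribution (R1), Mateo Kowalski is treated as also owning Ha-eun Kowalski's interest in Larkspur Media Ltd, giving 63% + 25% = 88%.
By spousal attribution (R1), Mateo Kowalski is treated as also owning Ha-eun Kowalski's interest in Brightpath Industries Corp, giving 79% + 11% = 90%.
Chain via Larkspur Media Ltd → Silverbay Services GmbH (R2): 88% × 56% × 62% = 30.5536% of Summit Ventures LLC.
Chain via Brightpath Industries Corp. → Redpoint Energy Co. (R2): 90% × 83% × 14% = 10.458% of Summit Ventures LLC.
Aggregating (R3): 30.5536% + 10.458% = 41.0116%.
41.0116% exceeds the 20% threshold by 21.0116 percentage points.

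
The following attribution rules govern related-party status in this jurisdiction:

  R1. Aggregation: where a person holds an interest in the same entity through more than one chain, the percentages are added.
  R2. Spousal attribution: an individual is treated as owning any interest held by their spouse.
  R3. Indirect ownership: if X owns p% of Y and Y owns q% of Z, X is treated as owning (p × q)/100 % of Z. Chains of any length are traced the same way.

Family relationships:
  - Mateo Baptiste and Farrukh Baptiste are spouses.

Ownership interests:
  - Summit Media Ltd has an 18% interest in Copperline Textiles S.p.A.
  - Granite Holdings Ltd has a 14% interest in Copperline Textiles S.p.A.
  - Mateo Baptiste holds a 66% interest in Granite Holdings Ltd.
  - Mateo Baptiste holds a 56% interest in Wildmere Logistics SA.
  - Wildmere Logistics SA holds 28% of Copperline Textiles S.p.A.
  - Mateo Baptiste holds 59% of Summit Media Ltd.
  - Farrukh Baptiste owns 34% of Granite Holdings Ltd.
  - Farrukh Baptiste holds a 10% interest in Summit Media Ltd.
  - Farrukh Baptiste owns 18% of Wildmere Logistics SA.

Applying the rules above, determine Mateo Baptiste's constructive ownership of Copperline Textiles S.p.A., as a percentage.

47.14%

By spousal attribution (R2), Mateo Baptiste is treated as also owning Farrukh Baptiste's interest in Granite Holdings Ltd, giving 66% + 34% = 100%.
By spousal attribution (R2), Mateo Baptiste is treated as also owning Farrukh Baptiste's interest in Wildmere Logistics SA, giving 56% + 18% = 74%.
By spousal attribution (R2), Mateo Baptiste is treated as also owning Farrukh Baptiste's interest in Summit Media Ltd, giving 59% + 10% = 69%.
Chain via Granite Holdings Ltd (R3): 100% × 14% = 14% of Copperline Textiles S.p.A.
Chain via Wildmere Logistics SA (R3): 74% × 28% = 20.72% of Copperline Textiles S.p.A.
Chain via Summit Media Ltd (R3): 69% × 18% = 12.42% of Copperline Textiles S.p.A.
Aggregating (R1): 14% + 20.72% + 12.42% = 47.14%.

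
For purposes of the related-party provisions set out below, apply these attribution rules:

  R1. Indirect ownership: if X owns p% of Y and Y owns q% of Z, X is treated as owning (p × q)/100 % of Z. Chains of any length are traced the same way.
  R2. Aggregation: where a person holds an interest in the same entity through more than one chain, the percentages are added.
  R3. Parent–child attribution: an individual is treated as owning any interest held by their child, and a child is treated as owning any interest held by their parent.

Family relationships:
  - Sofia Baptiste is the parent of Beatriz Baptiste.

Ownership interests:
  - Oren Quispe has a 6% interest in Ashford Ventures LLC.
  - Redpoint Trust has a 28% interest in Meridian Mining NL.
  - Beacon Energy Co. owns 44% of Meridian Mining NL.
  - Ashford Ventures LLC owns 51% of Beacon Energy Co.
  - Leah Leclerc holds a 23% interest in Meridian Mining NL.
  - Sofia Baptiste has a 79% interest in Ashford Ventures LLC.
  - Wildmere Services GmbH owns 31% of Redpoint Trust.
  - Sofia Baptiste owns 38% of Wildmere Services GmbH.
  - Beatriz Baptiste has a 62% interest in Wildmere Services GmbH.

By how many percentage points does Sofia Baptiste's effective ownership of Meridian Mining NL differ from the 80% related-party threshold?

By parent–child attribution (R3), Sofia Baptiste is treated as also owning Beatriz Baptiste's interest in Wildmere Services GmbH, giving 38% + 62% = 100%.
Chain via Wildmere Services GmbH → Redpoint Trust (R1): 100% × 31% × 28% = 8.68% of Meridian Mining NL.
Chain via Ashford Ventures LLC → Beacon Energy Co. (R1): 79% × 51% × 44% = 17.7276% of Meridian Mining NL.
Aggregating (R2): 8.68% + 17.7276% = 26.4076%.
26.4076% falls short of the 80% threshold by 53.5924 percentage points.

53.5924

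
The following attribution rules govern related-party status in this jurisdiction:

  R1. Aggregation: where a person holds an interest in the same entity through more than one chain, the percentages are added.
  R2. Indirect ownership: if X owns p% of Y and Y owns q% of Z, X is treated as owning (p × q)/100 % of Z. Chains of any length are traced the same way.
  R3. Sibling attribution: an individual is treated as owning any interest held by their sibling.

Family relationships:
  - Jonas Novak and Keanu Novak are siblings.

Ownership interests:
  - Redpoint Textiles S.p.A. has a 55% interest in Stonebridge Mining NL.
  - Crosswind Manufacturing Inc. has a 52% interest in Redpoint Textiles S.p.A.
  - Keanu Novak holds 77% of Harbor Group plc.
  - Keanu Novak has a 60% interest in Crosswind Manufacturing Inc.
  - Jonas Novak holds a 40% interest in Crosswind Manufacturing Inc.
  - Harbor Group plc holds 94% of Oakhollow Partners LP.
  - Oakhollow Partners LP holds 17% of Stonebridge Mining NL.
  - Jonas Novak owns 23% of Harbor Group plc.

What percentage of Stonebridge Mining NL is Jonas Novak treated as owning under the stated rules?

44.58%

By sibling attribution (R3), Jonas Novak is treated as also owning Keanu Novak's interest in Crosswind Manufacturing Inc, giving 40% + 60% = 100%.
By sibling attribution (R3), Jonas Novak is treated as also owning Keanu Novak's interest in Harbor Group plc, giving 23% + 77% = 100%.
Chain via Crosswind Manufacturing Inc. → Redpoint Textiles S.p.A. (R2): 100% × 52% × 55% = 28.6% of Stonebridge Mining NL.
Chain via Harbor Group plc → Oakhollow Partners LP (R2): 100% × 94% × 17% = 15.98% of Stonebridge Mining NL.
Aggregating (R1): 28.6% + 15.98% = 44.58%.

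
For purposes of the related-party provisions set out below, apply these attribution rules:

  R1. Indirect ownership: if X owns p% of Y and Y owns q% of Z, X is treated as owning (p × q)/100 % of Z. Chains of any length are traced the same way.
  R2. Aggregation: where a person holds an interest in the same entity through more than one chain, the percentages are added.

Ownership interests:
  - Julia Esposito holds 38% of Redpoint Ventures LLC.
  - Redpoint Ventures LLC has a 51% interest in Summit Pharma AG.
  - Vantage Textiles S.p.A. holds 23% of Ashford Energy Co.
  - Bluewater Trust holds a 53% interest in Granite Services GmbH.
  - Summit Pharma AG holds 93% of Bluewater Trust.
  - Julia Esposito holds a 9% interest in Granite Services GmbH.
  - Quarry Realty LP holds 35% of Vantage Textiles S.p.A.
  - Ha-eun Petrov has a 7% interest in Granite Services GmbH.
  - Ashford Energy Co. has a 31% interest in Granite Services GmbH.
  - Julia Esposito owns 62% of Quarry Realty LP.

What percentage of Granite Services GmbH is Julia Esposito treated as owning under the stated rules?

20.099612%

Chain via Redpoint Ventures LLC → Summit Pharma AG → Bluewater Trust (R1): 38% × 51% × 93% × 53% = 9.552402% of Granite Services GmbH.
Chain via Quarry Realty LP → Vantage Textiles S.p.A. → Ashford Energy Co. (R1): 62% × 35% × 23% × 31% = 1.54721% of Granite Services GmbH.
Direct interest in Granite Services GmbH: 9%.
Aggregating (R2): 9.552402% + 1.54721% + 9% = 20.099612%.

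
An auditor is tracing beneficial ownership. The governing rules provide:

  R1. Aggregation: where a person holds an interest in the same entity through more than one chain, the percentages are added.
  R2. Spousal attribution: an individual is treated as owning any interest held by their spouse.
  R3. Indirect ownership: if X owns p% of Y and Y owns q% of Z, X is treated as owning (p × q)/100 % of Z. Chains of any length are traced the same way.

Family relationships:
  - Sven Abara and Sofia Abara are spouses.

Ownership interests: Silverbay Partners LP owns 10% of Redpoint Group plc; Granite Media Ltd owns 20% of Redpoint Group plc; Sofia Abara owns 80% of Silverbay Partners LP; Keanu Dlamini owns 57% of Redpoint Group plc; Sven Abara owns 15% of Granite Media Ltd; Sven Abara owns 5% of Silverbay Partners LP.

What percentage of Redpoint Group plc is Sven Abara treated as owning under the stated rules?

By spousal attribution (R2), Sven Abara is treated as also owning Sofia Abara's interest in Silverbay Partners LP, giving 5% + 80% = 85%.
Chain via Granite Media Ltd (R3): 15% × 20% = 3% of Redpoint Group plc.
Chain via Silverbay Partners LP (R3): 85% × 10% = 8.5% of Redpoint Group plc.
Aggregating (R1): 3% + 8.5% = 11.5%.

11.5%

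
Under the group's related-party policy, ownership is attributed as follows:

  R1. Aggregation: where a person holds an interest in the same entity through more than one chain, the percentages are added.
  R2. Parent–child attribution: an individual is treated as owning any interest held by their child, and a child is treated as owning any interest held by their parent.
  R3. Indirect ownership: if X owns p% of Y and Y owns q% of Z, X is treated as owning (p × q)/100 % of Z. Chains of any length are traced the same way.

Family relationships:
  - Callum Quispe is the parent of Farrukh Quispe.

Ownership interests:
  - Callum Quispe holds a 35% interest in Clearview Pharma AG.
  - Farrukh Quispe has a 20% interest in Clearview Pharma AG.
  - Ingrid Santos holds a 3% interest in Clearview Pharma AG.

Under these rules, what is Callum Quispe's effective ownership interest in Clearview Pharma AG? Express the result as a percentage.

By parent–child attribution (R2), Callum Quispe is treated as also owning Farrukh Quispe's interest in Clearview Pharma AG, giving 35% + 20% = 55%.
Direct interest in Clearview Pharma AG: 55%.

55%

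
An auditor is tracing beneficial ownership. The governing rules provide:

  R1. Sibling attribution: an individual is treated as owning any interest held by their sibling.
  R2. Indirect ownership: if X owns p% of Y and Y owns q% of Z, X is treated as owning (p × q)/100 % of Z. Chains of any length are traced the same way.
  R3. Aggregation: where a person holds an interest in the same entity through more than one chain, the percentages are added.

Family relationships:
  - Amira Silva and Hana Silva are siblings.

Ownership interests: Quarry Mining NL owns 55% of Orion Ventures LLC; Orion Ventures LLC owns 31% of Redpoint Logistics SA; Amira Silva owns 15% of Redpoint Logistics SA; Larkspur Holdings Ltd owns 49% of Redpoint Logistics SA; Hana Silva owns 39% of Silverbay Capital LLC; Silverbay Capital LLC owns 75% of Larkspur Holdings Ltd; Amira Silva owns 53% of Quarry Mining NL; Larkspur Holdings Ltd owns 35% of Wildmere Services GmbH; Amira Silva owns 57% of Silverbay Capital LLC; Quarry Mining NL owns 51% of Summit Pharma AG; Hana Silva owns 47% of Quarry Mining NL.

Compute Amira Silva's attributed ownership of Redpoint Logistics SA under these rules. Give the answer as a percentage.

67.33%

By sibling attribution (R1), Amira Silva is treated as also owning Hana Silva's interest in Silverbay Capital LLC, giving 57% + 39% = 96%.
By sibling attribution (R1), Amira Silva is treated as also owning Hana Silva's interest in Quarry Mining NL, giving 53% + 47% = 100%.
Chain via Silverbay Capital LLC → Larkspur Holdings Ltd (R2): 96% × 75% × 49% = 35.28% of Redpoint Logistics SA.
Chain via Quarry Mining NL → Orion Ventures LLC (R2): 100% × 55% × 31% = 17.05% of Redpoint Logistics SA.
Direct interest in Redpoint Logistics SA: 15%.
Aggregating (R3): 35.28% + 17.05% + 15% = 67.33%.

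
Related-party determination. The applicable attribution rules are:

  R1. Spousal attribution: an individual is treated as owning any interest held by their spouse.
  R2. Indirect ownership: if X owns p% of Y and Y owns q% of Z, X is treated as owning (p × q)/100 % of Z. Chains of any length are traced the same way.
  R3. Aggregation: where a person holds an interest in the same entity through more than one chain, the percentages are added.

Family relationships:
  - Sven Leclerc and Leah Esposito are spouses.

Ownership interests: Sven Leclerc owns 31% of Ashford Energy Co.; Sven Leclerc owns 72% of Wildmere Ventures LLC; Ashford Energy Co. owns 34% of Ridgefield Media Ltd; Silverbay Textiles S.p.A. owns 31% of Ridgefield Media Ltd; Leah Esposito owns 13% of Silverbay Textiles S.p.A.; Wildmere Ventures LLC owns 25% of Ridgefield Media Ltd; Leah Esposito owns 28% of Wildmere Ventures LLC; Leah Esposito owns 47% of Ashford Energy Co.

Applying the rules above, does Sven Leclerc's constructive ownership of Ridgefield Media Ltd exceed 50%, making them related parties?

By spousal attribution (R1), Sven Leclerc is treated as also owning Leah Esposito's interest in Wildmere Ventures LLC, giving 72% + 28% = 100%.
By spousal attribution (R1), Sven Leclerc is treated as also owning Leah Esposito's interest in Ashford Energy Co, giving 31% + 47% = 78%.
By spousal attribution (R1), Sven Leclerc is treated as owning Leah Esposito's 13% interest in Silverbay Textiles S.p.A.
Chain via Wildmere Ventures LLC (R2): 100% × 25% = 25% of Ridgefield Media Ltd.
Chain via Ashford Energy Co. (R2): 78% × 34% = 26.52% of Ridgefield Media Ltd.
Chain via Silverbay Textiles S.p.A. (R2): 13% × 31% = 4.03% of Ridgefield Media Ltd.
Aggregating (R3): 25% + 26.52% + 4.03% = 55.55%.
55.55% exceeds the 50% threshold, so Sven is a related party to Ridgefield Media Ltd.

Yes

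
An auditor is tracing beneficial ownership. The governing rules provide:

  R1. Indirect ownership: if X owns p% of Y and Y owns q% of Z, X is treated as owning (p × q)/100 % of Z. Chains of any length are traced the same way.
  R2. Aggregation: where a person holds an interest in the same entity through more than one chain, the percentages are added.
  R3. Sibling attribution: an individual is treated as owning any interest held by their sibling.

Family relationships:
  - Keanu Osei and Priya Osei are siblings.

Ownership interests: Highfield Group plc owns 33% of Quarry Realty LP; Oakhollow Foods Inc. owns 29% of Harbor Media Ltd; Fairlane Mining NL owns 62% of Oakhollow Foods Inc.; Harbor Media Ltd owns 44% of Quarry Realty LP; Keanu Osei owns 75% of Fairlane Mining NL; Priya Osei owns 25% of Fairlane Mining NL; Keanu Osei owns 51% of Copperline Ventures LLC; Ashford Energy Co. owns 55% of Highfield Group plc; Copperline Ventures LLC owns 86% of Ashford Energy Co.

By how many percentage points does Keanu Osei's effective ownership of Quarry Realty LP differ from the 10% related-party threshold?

By sibling attribution (R3), Keanu Osei is treated as also owning Priya Osei's interest in Fairlane Mining NL, giving 75% + 25% = 100%.
Chain via Copperline Ventures LLC → Ashford Energy Co. → Highfield Group plc (R1): 51% × 86% × 55% × 33% = 7.96059% of Quarry Realty LP.
Chain via Fairlane Mining NL → Oakhollow Foods Inc. → Harbor Media Ltd (R1): 100% × 62% × 29% × 44% = 7.9112% of Quarry Realty LP.
Aggregating (R2): 7.96059% + 7.9112% = 15.87179%.
15.87179% exceeds the 10% threshold by 5.87179 percentage points.

5.87179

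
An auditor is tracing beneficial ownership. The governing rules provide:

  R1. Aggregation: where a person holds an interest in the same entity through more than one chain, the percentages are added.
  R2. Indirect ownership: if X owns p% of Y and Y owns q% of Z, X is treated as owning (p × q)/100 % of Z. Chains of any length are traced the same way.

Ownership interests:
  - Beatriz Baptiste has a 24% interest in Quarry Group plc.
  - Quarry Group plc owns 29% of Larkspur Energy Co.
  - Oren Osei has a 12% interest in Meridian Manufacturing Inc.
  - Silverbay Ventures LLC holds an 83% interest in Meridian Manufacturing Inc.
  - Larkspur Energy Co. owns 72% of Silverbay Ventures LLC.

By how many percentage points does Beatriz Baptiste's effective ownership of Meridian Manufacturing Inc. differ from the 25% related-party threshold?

20.840704

Chain via Quarry Group plc → Larkspur Energy Co. → Silverbay Ventures LLC (R2): 24% × 29% × 72% × 83% = 4.159296% of Meridian Manufacturing Inc.
4.159296% falls short of the 25% threshold by 20.840704 percentage points.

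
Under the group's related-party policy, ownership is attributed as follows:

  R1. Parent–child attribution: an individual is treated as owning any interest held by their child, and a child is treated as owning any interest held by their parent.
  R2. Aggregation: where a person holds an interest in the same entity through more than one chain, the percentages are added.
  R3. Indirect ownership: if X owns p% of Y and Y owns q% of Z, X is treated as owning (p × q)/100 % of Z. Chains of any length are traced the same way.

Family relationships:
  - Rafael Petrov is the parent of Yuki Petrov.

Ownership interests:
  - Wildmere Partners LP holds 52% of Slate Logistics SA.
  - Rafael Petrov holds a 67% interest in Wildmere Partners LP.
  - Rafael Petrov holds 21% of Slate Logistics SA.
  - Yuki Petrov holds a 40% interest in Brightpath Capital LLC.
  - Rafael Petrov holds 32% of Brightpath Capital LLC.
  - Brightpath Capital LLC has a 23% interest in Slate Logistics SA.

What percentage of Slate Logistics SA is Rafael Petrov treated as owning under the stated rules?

By parent–child attribution (R1), Rafael Petrov is treated as also owning Yuki Petrov's interest in Brightpath Capital LLC, giving 32% + 40% = 72%.
Chain via Brightpath Capital LLC (R3): 72% × 23% = 16.56% of Slate Logistics SA.
Chain via Wildmere Partners LP (R3): 67% × 52% = 34.84% of Slate Logistics SA.
Direct interest in Slate Logistics SA: 21%.
Aggregating (R2): 16.56% + 34.84% + 21% = 72.4%.

72.4%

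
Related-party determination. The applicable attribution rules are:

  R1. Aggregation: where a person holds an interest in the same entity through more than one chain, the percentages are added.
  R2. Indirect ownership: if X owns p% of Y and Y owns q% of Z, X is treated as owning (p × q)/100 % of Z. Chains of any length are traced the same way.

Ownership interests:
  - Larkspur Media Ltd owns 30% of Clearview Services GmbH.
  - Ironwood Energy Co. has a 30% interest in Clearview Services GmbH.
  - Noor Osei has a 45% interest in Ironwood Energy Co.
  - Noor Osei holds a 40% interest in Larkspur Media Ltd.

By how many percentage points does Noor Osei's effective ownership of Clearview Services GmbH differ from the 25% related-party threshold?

Chain via Larkspur Media Ltd (R2): 40% × 30% = 12% of Clearview Services GmbH.
Chain via Ironwood Energy Co. (R2): 45% × 30% = 13.5% of Clearview Services GmbH.
Aggregating (R1): 12% + 13.5% = 25.5%.
25.5% exceeds the 25% threshold by 0.5 percentage points.

0.5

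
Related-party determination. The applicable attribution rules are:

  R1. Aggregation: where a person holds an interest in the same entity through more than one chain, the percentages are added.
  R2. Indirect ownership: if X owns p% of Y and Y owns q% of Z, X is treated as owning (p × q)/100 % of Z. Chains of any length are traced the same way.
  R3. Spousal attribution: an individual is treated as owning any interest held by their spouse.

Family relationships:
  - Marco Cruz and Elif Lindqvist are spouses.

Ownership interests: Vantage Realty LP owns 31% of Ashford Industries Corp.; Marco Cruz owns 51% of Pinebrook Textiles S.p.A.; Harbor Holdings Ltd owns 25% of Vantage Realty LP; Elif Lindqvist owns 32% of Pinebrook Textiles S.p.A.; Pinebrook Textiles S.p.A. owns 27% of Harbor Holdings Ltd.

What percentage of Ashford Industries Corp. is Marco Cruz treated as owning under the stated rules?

1.736775%

By spousal attribution (R3), Marco Cruz is treated as also owning Elif Lindqvist's interest in Pinebrook Textiles S.p.A, giving 51% + 32% = 83%.
Chain via Pinebrook Textiles S.p.A. → Harbor Holdings Ltd → Vantage Realty LP (R2): 83% × 27% × 25% × 31% = 1.736775% of Ashford Industries Corp.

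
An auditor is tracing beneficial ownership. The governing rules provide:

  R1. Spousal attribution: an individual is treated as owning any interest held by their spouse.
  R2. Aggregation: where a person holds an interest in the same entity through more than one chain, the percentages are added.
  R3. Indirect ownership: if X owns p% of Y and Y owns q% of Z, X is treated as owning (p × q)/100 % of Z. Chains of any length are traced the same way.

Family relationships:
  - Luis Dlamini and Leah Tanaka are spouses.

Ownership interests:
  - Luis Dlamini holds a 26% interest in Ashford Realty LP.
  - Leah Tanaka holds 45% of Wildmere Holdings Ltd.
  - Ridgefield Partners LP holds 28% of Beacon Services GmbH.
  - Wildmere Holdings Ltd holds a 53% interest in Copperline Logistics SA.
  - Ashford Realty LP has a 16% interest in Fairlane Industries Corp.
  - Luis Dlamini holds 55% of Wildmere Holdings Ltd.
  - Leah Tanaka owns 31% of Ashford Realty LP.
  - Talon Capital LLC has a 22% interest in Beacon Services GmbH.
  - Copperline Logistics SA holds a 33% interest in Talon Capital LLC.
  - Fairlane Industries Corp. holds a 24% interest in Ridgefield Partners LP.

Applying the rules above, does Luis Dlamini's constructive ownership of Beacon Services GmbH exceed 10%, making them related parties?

No

By spousal attribution (R1), Luis Dlamini is treated as also owning Leah Tanaka's interest in Wildmere Holdings Ltd, giving 55% + 45% = 100%.
By spousal attribution (R1), Luis Dlamini is treated as also owning Leah Tanaka's interest in Ashford Realty LP, giving 26% + 31% = 57%.
Chain via Wildmere Holdings Ltd → Copperline Logistics SA → Talon Capital LLC (R3): 100% × 53% × 33% × 22% = 3.8478% of Beacon Services GmbH.
Chain via Ashford Realty LP → Fairlane Industries Corp. → Ridgefield Partners LP (R3): 57% × 16% × 24% × 28% = 0.612864% of Beacon Services GmbH.
Aggregating (R2): 3.8478% + 0.612864% = 4.460664%.
4.460664% does not exceed the 10% threshold, so Luis is not a related party to Beacon Services GmbH.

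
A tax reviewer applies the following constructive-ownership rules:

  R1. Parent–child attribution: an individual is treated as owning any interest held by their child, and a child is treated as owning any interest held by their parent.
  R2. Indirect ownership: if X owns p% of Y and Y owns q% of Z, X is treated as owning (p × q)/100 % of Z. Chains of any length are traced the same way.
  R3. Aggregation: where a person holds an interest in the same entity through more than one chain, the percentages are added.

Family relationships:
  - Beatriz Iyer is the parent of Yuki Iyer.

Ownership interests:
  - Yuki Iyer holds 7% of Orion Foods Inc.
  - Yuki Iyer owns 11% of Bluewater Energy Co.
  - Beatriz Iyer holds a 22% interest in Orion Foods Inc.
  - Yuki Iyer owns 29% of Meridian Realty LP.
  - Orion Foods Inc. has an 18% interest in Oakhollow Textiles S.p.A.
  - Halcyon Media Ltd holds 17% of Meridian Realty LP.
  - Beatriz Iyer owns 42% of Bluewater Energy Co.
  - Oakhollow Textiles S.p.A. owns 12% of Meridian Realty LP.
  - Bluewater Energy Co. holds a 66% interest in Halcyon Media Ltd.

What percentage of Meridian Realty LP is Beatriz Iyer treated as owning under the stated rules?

35.573%

By parent–child attribution (R1), Beatriz Iyer is treated as also owning Yuki Iyer's interest in Orion Foods Inc, giving 22% + 7% = 29%.
By parent–child attribution (R1), Beatriz Iyer is treated as also owning Yuki Iyer's interest in Bluewater Energy Co, giving 42% + 11% = 53%.
By parent–child attribution (R1), Beatriz Iyer is treated as owning Yuki Iyer's 29% interest in Meridian Realty LP.
Chain via Orion Foods Inc. → Oakhollow Textiles S.p.A. (R2): 29% × 18% × 12% = 0.6264% of Meridian Realty LP.
Chain via Bluewater Energy Co. → Halcyon Media Ltd (R2): 53% × 66% × 17% = 5.9466% of Meridian Realty LP.
Direct interest in Meridian Realty LP: 29%.
Aggregating (R3): 0.6264% + 5.9466% + 29% = 35.573%.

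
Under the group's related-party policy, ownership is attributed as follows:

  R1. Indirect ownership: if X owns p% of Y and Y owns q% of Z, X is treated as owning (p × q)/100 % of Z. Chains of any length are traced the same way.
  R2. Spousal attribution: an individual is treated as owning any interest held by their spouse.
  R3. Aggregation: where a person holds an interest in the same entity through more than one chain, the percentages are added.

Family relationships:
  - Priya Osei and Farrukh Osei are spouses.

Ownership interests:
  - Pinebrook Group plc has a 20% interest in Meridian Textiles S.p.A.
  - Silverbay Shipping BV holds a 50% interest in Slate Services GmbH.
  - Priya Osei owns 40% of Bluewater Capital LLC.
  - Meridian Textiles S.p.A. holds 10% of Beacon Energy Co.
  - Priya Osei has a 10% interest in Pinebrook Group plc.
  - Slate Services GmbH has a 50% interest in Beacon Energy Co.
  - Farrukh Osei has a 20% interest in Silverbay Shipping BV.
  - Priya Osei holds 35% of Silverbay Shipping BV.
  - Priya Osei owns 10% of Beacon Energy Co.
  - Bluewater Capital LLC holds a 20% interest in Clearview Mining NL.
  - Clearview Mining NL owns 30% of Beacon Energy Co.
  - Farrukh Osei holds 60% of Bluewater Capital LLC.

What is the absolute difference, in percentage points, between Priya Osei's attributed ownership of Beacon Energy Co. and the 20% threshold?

By spousal attribution (R2), Priya Osei is treated as also owning Farrukh Osei's interest in Silverbay Shipping BV, giving 35% + 20% = 55%.
By spousal attribution (R2), Priya Osei is treated as also owning Farrukh Osei's interest in Bluewater Capital LLC, giving 40% + 60% = 100%.
Chain via Pinebrook Group plc → Meridian Textiles S.p.A. (R1): 10% × 20% × 10% = 0.2% of Beacon Energy Co.
Chain via Silverbay Shipping BV → Slate Services GmbH (R1): 55% × 50% × 50% = 13.75% of Beacon Energy Co.
Chain via Bluewater Capital LLC → Clearview Mining NL (R1): 100% × 20% × 30% = 6% of Beacon Energy Co.
Direct interest in Beacon Energy Co: 10%.
Aggregating (R3): 0.2% + 13.75% + 6% + 10% = 29.95%.
29.95% exceeds the 20% threshold by 9.95 percentage points.

9.95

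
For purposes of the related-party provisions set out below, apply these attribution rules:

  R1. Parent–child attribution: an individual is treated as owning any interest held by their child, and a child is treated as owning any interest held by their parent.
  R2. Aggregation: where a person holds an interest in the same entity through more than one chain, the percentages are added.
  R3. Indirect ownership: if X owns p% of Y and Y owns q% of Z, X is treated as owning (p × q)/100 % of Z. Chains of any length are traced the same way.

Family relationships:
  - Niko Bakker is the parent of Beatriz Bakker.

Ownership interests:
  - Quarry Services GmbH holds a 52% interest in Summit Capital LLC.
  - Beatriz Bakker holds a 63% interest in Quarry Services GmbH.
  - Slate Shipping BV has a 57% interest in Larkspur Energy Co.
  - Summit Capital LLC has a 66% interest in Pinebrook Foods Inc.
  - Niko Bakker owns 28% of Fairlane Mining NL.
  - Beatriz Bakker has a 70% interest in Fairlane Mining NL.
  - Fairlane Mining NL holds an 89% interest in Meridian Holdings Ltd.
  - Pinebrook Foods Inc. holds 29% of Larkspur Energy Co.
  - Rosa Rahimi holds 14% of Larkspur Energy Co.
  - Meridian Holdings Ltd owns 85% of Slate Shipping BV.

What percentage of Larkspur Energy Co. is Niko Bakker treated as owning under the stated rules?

48.528354%

By parent–child attribution (R1), Niko Bakker is treated as also owning Beatriz Bakker's interest in Fairlane Mining NL, giving 28% + 70% = 98%.
By parent–child attribution (R1), Niko Bakker is treated as owning Beatriz Bakker's 63% interest in Quarry Services GmbH.
Chain via Fairlane Mining NL → Meridian Holdings Ltd → Slate Shipping BV (R3): 98% × 89% × 85% × 57% = 42.25809% of Larkspur Energy Co.
Chain via Quarry Services GmbH → Summit Capital LLC → Pinebrook Foods Inc. (R3): 63% × 52% × 66% × 29% = 6.270264% of Larkspur Energy Co.
Aggregating (R2): 42.25809% + 6.270264% = 48.528354%.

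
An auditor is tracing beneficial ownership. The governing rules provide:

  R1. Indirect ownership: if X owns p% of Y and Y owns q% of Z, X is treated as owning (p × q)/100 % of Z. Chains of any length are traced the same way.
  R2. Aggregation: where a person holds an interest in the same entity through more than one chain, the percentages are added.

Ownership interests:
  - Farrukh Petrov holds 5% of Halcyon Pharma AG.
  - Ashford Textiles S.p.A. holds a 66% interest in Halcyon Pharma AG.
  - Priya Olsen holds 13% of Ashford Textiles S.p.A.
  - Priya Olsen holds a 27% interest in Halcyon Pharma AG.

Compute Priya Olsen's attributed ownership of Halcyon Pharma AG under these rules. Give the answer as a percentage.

35.58%

Chain via Ashford Textiles S.p.A. (R1): 13% × 66% = 8.58% of Halcyon Pharma AG.
Direct interest in Halcyon Pharma AG: 27%.
Aggregating (R2): 8.58% + 27% = 35.58%.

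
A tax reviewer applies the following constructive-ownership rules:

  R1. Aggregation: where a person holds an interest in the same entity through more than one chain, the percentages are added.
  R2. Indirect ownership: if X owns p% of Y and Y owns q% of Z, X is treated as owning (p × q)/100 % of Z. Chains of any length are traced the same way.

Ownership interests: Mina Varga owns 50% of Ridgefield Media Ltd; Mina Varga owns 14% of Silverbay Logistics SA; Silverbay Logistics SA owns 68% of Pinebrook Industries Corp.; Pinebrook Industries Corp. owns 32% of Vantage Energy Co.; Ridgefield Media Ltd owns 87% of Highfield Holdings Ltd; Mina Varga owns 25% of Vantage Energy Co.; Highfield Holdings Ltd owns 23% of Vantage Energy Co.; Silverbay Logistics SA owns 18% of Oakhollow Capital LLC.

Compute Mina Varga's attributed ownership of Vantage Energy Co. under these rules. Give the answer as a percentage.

Chain via Ridgefield Media Ltd → Highfield Holdings Ltd (R2): 50% × 87% × 23% = 10.005% of Vantage Energy Co.
Chain via Silverbay Logistics SA → Pinebrook Industries Corp. (R2): 14% × 68% × 32% = 3.0464% of Vantage Energy Co.
Direct interest in Vantage Energy Co: 25%.
Aggregating (R1): 10.005% + 3.0464% + 25% = 38.0514%.

38.0514%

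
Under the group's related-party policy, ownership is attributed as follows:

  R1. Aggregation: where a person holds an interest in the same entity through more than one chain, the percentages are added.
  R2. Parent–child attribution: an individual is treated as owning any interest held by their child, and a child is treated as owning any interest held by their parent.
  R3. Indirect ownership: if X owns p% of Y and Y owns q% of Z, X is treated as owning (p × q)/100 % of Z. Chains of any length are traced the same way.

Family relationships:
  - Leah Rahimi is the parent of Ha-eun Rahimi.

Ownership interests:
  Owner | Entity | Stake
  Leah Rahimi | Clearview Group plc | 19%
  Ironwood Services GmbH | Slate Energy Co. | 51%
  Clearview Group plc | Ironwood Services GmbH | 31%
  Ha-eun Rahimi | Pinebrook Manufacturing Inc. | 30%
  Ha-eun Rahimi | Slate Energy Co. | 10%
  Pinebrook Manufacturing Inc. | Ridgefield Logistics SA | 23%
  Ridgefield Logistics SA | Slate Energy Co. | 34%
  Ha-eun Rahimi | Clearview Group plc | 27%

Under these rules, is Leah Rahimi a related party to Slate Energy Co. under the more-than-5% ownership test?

Yes

By parent–child attribution (R2), Leah Rahimi is treated as also owning Ha-eun Rahimi's interest in Clearview Group plc, giving 19% + 27% = 46%.
By parent–child attribution (R2), Leah Rahimi is treated as owning Ha-eun Rahimi's 30% interest in Pinebrook Manufacturing Inc.
By parent–child attribution (R2), Leah Rahimi is treated as owning Ha-eun Rahimi's 10% interest in Slate Energy Co.
Chain via Clearview Group plc → Ironwood Services GmbH (R3): 46% × 31% × 51% = 7.2726% of Slate Energy Co.
Chain via Pinebrook Manufacturing Inc. → Ridgefield Logistics SA (R3): 30% × 23% × 34% = 2.346% of Slate Energy Co.
Direct interest in Slate Energy Co: 10%.
Aggregating (R1): 7.2726% + 2.346% + 10% = 19.6186%.
19.6186% exceeds the 5% threshold, so Leah is a related party to Slate Energy Co.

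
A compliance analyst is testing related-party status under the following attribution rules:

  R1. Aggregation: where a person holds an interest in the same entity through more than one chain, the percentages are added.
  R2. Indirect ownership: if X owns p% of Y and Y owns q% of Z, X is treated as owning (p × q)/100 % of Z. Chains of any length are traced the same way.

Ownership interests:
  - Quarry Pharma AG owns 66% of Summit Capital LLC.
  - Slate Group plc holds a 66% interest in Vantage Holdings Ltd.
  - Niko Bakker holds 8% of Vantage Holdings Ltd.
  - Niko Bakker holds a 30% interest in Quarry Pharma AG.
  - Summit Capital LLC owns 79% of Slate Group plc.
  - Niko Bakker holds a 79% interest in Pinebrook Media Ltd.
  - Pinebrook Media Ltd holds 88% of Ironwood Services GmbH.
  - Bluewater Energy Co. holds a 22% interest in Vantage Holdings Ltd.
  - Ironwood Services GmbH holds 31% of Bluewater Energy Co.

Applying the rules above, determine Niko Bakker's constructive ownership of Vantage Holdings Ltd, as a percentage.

23.064984%

Chain via Pinebrook Media Ltd → Ironwood Services GmbH → Bluewater Energy Co. (R2): 79% × 88% × 31% × 22% = 4.741264% of Vantage Holdings Ltd.
Chain via Quarry Pharma AG → Summit Capital LLC → Slate Group plc (R2): 30% × 66% × 79% × 66% = 10.32372% of Vantage Holdings Ltd.
Direct interest in Vantage Holdings Ltd: 8%.
Aggregating (R1): 4.741264% + 10.32372% + 8% = 23.064984%.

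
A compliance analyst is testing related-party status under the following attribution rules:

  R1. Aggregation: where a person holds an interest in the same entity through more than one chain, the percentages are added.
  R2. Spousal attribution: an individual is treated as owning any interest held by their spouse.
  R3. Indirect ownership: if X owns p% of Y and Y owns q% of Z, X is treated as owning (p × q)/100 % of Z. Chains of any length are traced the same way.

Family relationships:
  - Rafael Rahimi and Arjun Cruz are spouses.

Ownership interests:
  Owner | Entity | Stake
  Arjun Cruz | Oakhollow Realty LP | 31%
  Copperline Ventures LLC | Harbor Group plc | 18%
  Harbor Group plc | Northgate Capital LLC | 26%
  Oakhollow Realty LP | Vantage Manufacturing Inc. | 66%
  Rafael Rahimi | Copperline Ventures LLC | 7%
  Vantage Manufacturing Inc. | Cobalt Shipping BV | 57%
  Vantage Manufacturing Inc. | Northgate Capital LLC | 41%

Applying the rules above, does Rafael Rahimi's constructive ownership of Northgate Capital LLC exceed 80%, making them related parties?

No

By spousal attribution (R2), Rafael Rahimi is treated as owning Arjun Cruz's 31% interest in Oakhollow Realty LP.
Chain via Copperline Ventures LLC → Harbor Group plc (R3): 7% × 18% × 26% = 0.3276% of Northgate Capital LLC.
Chain via Oakhollow Realty LP → Vantage Manufacturing Inc. (R3): 31% × 66% × 41% = 8.3886% of Northgate Capital LLC.
Aggregating (R1): 0.3276% + 8.3886% = 8.7162%.
8.7162% does not exceed the 80% threshold, so Rafael is not a related party to Northgate Capital LLC.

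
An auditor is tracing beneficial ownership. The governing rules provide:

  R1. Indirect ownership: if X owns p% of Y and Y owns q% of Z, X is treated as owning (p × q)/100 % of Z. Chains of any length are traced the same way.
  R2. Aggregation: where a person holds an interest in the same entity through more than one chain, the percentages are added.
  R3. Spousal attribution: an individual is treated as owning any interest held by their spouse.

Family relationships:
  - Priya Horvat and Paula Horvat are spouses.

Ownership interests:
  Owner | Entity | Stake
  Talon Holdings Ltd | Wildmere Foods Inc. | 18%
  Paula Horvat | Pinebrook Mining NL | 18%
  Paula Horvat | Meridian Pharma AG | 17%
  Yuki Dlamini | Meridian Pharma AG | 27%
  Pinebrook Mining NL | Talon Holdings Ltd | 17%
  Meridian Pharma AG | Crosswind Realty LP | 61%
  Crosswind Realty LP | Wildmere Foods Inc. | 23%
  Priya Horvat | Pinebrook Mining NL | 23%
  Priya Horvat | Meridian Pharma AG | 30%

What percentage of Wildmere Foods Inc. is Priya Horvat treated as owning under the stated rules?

By spousal attribution (R3), Priya Horvat is treated as also owning Paula Horvat's interest in Pinebrook Mining NL, giving 23% + 18% = 41%.
By spousal attribution (R3), Priya Horvat is treated as also owning Paula Horvat's interest in Meridian Pharma AG, giving 30% + 17% = 47%.
Chain via Pinebrook Mining NL → Talon Holdings Ltd (R1): 41% × 17% × 18% = 1.2546% of Wildmere Foods Inc.
Chain via Meridian Pharma AG → Crosswind Realty LP (R1): 47% × 61% × 23% = 6.5941% of Wildmere Foods Inc.
Aggregating (R2): 1.2546% + 6.5941% = 7.8487%.

7.8487%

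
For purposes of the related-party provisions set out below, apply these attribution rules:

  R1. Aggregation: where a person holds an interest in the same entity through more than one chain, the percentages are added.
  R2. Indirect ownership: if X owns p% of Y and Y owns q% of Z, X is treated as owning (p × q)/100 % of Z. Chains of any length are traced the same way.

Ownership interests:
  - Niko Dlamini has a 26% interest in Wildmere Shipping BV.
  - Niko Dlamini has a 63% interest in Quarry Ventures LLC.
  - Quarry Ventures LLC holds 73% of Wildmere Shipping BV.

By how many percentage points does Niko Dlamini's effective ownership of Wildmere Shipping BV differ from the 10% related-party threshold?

Chain via Quarry Ventures LLC (R2): 63% × 73% = 45.99% of Wildmere Shipping BV.
Direct interest in Wildmere Shipping BV: 26%.
Aggregating (R1): 45.99% + 26% = 71.99%.
71.99% exceeds the 10% threshold by 61.99 percentage points.

61.99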